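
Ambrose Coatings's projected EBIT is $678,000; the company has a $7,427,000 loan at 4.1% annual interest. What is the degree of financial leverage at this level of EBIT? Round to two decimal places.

Annual interest charges come to $304,507.00.
Degree of financial leverage = EBIT / (EBIT − interest) = $678,000 / $373,493.00 = 1.8153.

1.82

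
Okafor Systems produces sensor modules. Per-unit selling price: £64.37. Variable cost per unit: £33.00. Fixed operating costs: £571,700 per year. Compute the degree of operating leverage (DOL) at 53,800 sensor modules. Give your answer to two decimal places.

At 53,800 units, contribution = 53,800 × £31.37 = £1,687,706.00.
Operating income = contribution − fixed costs = £1,687,706.00 − £571,700 = £1,116,006.00.
So DOL = total CM / EBIT = £1,687,706.00 / £1,116,006.00 = 1.5123.

1.51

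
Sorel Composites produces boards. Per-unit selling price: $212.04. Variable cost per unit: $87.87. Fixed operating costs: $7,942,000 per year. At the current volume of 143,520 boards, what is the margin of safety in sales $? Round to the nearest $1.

$16,869,754

Unit CM = price − variable cost = $212.04 − $87.87 = $124.17. Break-even units = $7,942,000 ÷ $124.17 = 63,960.70; break-even revenue = 63,960.70 × $212.04 = $13,562,226.62.
Current sales = 143,520 × $212.04 = $30,431,980.80.
Margin of safety = $30,431,980.80 − $13,562,226.62 = $16,869,754.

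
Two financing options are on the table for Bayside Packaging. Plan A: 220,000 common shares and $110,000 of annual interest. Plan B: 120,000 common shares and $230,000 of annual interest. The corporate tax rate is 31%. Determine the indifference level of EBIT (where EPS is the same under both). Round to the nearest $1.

Set EPS_A = EPS_B: (EBIT − $110,000)(1 − 0.31) ÷ 220,000 = (EBIT − $230,000)(1 − 0.31) ÷ 120,000.
Cancelling (1 − t) and cross-multiplying: 120,000·(EBIT − 110,000) = 220,000·(EBIT − 230,000).
Solving, EBIT = (230,000·220,000 − 110,000·120,000) / (220,000 − 120,000) = 37,400,000,000 / 100,000 = 374,000.00.

$374,000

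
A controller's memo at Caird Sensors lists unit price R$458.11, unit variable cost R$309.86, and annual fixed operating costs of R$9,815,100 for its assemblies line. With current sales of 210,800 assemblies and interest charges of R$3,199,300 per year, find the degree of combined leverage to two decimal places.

Contribution at this volume is 210,800 × R$148.25 = R$31,251,100.00.
Subtracting fixed costs: EBIT = R$31,251,100.00 − R$9,815,100 = R$21,436,000.00. Interest = R$3,199,300.00, so EBIT − I = R$18,236,700.00.
DCL = contribution ÷ (EBIT − I) = R$31,251,100.00 ÷ R$18,236,700.00 = 1.7136.

1.71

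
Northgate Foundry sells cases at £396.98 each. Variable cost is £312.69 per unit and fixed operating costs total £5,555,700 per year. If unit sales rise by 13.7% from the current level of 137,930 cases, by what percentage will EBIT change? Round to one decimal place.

Total contribution margin = 137,930 × £84.29 = £11,626,119.70.
Operating income = contribution − fixed costs = £11,626,119.70 − £5,555,700 = £6,070,419.70.
Degree of operating leverage = £11,626,119.70 / £6,070,419.70 = 1.9152.
So EBIT moves 1.9152 × (+13.7%) = +26.2%.

+26.2%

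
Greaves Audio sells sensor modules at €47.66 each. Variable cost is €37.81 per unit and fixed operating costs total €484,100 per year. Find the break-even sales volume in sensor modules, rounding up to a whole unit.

Each unit contributes €47.66 − €37.81 = €9.85.
Break-even Q = €484,100 / €9.85 = 49,147.21 → 49,148 sensor modules.

49,148 sensor modules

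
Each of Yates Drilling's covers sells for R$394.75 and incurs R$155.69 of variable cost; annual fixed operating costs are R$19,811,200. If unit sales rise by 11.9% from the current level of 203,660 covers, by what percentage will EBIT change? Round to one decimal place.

+20.1%

Total contribution margin = 203,660 × R$239.06 = R$48,686,959.60.
Subtracting fixed costs: EBIT = R$48,686,959.60 − R$19,811,200 = R$28,875,759.60.
DOL = contribution ÷ EBIT = R$48,686,959.60 ÷ R$28,875,759.60 = 1.6861.
%ΔEBIT = DOL × %ΔSales = 1.6861 × +11.9% = +20.1%.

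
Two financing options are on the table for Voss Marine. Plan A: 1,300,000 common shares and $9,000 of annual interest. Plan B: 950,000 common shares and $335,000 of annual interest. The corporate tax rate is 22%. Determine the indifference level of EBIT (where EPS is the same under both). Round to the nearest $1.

$1,219,857

At indifference, (EBIT − 9,000)(1 − t)/1,300,000 = (EBIT − 335,000)(1 − t)/950,000.
The (1 − t) factor cancels: (EBIT − 9,000) × 950,000 = (EBIT − 335,000) × 1,300,000.
Solving, EBIT = (335,000·1,300,000 − 9,000·950,000) / (1,300,000 − 950,000) = 426,950,000,000 / 350,000 = 1,219,857.14.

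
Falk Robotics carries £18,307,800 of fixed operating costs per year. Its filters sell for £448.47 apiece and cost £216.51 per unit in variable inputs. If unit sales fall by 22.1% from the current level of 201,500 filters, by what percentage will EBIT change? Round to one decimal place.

-36.3%

Contribution at this volume is 201,500 × £231.96 = £46,739,940.00.
Operating income = contribution − fixed costs = £46,739,940.00 − £18,307,800 = £28,432,140.00.
DOL = contribution ÷ EBIT = £46,739,940.00 ÷ £28,432,140.00 = 1.6439.
Operating income changes by 1.6439 × -22.1% = -36.3%.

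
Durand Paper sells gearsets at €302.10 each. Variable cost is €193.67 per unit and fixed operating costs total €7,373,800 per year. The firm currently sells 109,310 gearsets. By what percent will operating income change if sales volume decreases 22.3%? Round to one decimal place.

-59.0%

At 109,310 units, contribution = 109,310 × €108.43 = €11,852,483.30.
EBIT = €11,852,483.30 − €7,373,800 = €4,478,683.30.
Degree of operating leverage = €11,852,483.30 / €4,478,683.30 = 2.6464.
%ΔEBIT = DOL × %ΔSales = 2.6464 × -22.3% = -59.0%.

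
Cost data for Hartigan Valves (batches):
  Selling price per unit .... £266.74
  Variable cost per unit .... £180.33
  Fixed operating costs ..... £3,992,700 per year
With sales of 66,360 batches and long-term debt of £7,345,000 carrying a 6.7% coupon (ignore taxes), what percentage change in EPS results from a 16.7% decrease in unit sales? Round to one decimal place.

-76.6%

At 66,360 units, contribution = 66,360 × £86.41 = £5,734,167.60.
Subtracting fixed costs: EBIT = £5,734,167.60 − £3,992,700 = £1,741,467.60.
Interest = £492,115.00, so EBIT − I = £1,249,352.60.
DCL = total CM / (EBIT − I) = £5,734,167.60 / £1,249,352.60 = 4.5897.
%ΔEPS = DCL × %ΔSales = 4.5897 × -16.7% = -76.6%.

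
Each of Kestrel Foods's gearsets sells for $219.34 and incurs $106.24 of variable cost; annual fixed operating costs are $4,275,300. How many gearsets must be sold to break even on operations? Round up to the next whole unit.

Contribution margin per unit = $219.34 − $106.24 = $113.10.
Units to break even: $4,275,300 ÷ $113.10 = 37,801.06, rounded up to 37,802.

37,802 gearsets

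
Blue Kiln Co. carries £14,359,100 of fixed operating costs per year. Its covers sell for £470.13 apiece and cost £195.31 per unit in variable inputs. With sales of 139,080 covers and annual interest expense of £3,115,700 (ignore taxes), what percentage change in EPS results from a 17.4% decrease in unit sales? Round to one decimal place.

Contribution at this volume is 139,080 × £274.82 = £38,221,965.60.
Subtracting fixed costs: EBIT = £38,221,965.60 − £14,359,100 = £23,862,865.60.
Interest = £3,115,700.00, so EBIT − I = £20,747,165.60.
DCL = total CM / (EBIT − I) = £38,221,965.60 / £20,747,165.60 = 1.8423.
EPS therefore changes by 1.8423 × (-17.4%) = -32.1%.

-32.1%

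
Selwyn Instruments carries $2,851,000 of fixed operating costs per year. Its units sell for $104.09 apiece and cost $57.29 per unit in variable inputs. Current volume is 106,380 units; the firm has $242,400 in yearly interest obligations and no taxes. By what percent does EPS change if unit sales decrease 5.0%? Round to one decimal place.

Total contribution margin = 106,380 × $46.80 = $4,978,584.00.
EBIT = $4,978,584.00 − $2,851,000 = $2,127,584.00.
Interest = $242,400.00, so EBIT − I = $1,885,184.00.
DCL = total CM / (EBIT − I) = $4,978,584.00 / $1,885,184.00 = 2.6409.
EPS therefore changes by 2.6409 × (-5.0%) = -13.2%.

-13.2%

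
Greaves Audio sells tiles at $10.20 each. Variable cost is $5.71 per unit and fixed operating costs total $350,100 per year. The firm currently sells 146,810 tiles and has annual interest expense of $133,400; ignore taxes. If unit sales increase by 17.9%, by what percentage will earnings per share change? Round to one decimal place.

+67.2%

Contribution at this volume is 146,810 × $4.49 = $659,176.90.
EBIT = $659,176.90 − $350,100 = $309,076.90.
After interest of $133,400.00, pre-tax earnings = $175,676.90.
Degree of combined leverage = contribution ÷ (EBIT − I) = $659,176.90 ÷ $175,676.90 = 3.7522.
%ΔEPS = DCL × %ΔSales = 3.7522 × +17.9% = +67.2%.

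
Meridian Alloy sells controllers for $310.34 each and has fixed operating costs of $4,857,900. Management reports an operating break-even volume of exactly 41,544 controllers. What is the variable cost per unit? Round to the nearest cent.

At break-even, FC = Q × (P − VC), so P − VC = $4,857,900 ÷ 41,544 = $116.9339.
Variable cost per unit = $310.34 − $116.9339 = $193.41.

$193.41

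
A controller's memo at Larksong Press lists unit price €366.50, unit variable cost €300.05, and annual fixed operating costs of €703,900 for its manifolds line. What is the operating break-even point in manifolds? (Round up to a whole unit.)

10,593 manifolds

Contribution margin per unit = €366.50 − €300.05 = €66.45.
Units to break even: €703,900 ÷ €66.45 = 10,592.93, rounded up to 10,593.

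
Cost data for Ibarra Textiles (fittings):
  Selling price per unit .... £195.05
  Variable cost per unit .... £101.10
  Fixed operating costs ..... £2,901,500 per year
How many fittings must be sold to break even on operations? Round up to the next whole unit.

30,884 fittings

Contribution margin per unit = £195.05 − £101.10 = £93.95.
Units to break even: £2,901,500 ÷ £93.95 = 30,883.45, rounded up to 30,884.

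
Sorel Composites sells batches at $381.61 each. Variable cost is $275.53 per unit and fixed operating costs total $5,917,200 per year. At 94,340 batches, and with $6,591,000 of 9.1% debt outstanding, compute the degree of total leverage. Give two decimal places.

2.87

Total contribution margin = 94,340 × $106.08 = $10,007,587.20.
Subtracting fixed costs: EBIT = $10,007,587.20 − $5,917,200 = $4,090,387.20. Interest = $599,781.00.
DOL = $10,007,587.20 ÷ $4,090,387.20 = 2.4466; DFL = $4,090,387.20 ÷ $3,490,606.20 = 1.1718.
DCL = DOL × DFL = 2.4466 × 1.1718 = 2.8669.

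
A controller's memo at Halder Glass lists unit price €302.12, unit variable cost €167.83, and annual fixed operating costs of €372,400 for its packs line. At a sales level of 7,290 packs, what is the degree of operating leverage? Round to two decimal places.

1.61

Contribution at this volume is 7,290 × €134.29 = €978,974.10.
Operating income = contribution − fixed costs = €978,974.10 − €372,400 = €606,574.10.
Degree of operating leverage = €978,974.10 / €606,574.10 = 1.6139.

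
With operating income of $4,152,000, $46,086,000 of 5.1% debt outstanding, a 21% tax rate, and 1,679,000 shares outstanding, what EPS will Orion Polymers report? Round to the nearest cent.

Interest = $2,350,386.00, so EBT = $4,152,000 − $2,350,386.00 = $1,801,614.00.
After tax at 21%: net income = $1,801,614.00 × 0.79 = $1,423,275.06.
Per share: $1,423,275.06 / 1,679,000 shares = $0.85.

$0.85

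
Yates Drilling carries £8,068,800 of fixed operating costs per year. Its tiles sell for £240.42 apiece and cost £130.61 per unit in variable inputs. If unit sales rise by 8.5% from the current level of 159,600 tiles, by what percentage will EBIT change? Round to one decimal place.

Total contribution margin = 159,600 × £109.81 = £17,525,676.00.
EBIT = £17,525,676.00 − £8,068,800 = £9,456,876.00.
DOL = contribution ÷ EBIT = £17,525,676.00 ÷ £9,456,876.00 = 1.8532.
%ΔEBIT = DOL × %ΔSales = 1.8532 × +8.5% = +15.8%.

+15.8%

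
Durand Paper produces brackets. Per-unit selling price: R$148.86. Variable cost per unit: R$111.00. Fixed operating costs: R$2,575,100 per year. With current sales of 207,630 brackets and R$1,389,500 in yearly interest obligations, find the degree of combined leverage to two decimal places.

Total contribution margin = 207,630 × R$37.86 = R$7,860,871.80.
Subtracting fixed costs: EBIT = R$7,860,871.80 − R$2,575,100 = R$5,285,771.80. Interest = R$1,389,500.00, so EBIT − I = R$3,896,271.80.
DCL = contribution ÷ (EBIT − I) = R$7,860,871.80 ÷ R$3,896,271.80 = 2.0175.

2.02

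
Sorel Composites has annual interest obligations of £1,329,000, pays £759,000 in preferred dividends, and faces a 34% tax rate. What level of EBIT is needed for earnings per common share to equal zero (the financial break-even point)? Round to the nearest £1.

Grossing the preferred dividend up to pre-tax terms: £759,000 / (1 − 0.34) = £1,150,000.00.
Financial break-even EBIT = interest + D_p ÷ (1 − t) = £1,329,000 + £1,150,000.00 = £2,479,000.00.

£2,479,000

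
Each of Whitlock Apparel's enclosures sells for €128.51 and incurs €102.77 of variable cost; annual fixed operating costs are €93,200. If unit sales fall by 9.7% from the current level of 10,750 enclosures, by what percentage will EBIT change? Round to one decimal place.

-14.6%

Total contribution margin = 10,750 × €25.74 = €276,705.00.
Subtracting fixed costs: EBIT = €276,705.00 − €93,200 = €183,505.00.
DOL = contribution ÷ EBIT = €276,705.00 ÷ €183,505.00 = 1.5079.
So EBIT moves 1.5079 × (-9.7%) = -14.6%.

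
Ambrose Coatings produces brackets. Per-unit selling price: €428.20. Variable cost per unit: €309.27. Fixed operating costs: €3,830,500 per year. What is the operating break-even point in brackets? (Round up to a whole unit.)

32,209 brackets

Unit CM = price − variable cost = €428.20 − €309.27 = €118.93.
Units to break even: €3,830,500 ÷ €118.93 = 32,208.02, rounded up to 32,209.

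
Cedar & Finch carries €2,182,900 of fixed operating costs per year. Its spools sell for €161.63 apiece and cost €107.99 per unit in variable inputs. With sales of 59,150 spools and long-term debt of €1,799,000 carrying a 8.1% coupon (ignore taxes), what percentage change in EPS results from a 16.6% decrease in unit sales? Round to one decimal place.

Contribution at this volume is 59,150 × €53.64 = €3,172,806.00.
Subtracting fixed costs: EBIT = €3,172,806.00 − €2,182,900 = €989,906.00.
After interest of €145,719.00, pre-tax earnings = €844,187.00.
DCL = total CM / (EBIT − I) = €3,172,806.00 / €844,187.00 = 3.7584.
%ΔEPS = DCL × %ΔSales = 3.7584 × -16.6% = -62.4%.

-62.4%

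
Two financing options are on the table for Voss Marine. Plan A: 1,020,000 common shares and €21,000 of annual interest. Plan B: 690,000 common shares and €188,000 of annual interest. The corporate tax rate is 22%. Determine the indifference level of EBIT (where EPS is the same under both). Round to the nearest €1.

€537,182

At indifference, (EBIT − 21,000)(1 − t)/1,020,000 = (EBIT − 188,000)(1 − t)/690,000.
The (1 − t) factor cancels: (EBIT − 21,000) × 690,000 = (EBIT − 188,000) × 1,020,000.
EBIT × (1,020,000 − 690,000) = 188,000 × 1,020,000 − 21,000 × 690,000 = 177,270,000,000, so EBIT = 177,270,000,000 ÷ 330,000 = 537,181.82.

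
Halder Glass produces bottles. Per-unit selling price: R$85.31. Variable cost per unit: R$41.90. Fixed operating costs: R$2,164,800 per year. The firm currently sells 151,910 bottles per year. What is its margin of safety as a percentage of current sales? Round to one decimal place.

Unit CM = price − variable cost = R$85.31 − R$41.90 = R$43.41. Break-even units = R$2,164,800 ÷ R$43.41 = 49,868.69; break-even revenue = 49,868.69 × R$85.31 = R$4,254,298.27.
Current sales = 151,910 × R$85.31 = R$12,959,442.10.
Margin of safety = (R$12,959,442.10 − R$4,254,298.27) ÷ R$12,959,442.10 = 67.2%.

67.2%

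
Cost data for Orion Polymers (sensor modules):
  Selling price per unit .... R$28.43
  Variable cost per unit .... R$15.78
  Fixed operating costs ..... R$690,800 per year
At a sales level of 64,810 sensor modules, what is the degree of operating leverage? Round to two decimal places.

Contribution at this volume is 64,810 × R$12.65 = R$819,846.50.
Subtracting fixed costs: EBIT = R$819,846.50 − R$690,800 = R$129,046.50.
Degree of operating leverage = R$819,846.50 / R$129,046.50 = 6.3531.

6.35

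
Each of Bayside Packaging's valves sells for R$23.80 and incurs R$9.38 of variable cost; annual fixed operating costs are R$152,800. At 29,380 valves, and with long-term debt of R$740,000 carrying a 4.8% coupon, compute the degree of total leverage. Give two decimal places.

1.80

At 29,380 units, contribution = 29,380 × R$14.42 = R$423,659.60.
Subtracting fixed costs: EBIT = R$423,659.60 − R$152,800 = R$270,859.60. Interest = R$35,520.00, so EBIT − I = R$235,339.60.
Degree of total leverage = total CM / (EBIT − interest) = R$423,659.60 / R$235,339.60 = 1.8002.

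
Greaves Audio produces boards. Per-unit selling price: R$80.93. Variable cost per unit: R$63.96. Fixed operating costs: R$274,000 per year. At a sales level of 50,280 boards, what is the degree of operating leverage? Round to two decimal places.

At 50,280 units, contribution = 50,280 × R$16.97 = R$853,251.60.
Subtracting fixed costs: EBIT = R$853,251.60 − R$274,000 = R$579,251.60.
So DOL = total CM / EBIT = R$853,251.60 / R$579,251.60 = 1.4730.

1.47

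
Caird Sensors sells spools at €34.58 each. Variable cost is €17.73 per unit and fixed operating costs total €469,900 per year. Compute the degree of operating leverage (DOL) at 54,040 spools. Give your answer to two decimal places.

2.07

At 54,040 units, contribution = 54,040 × €16.85 = €910,574.00.
EBIT = €910,574.00 − €469,900 = €440,674.00.
So DOL = total CM / EBIT = €910,574.00 / €440,674.00 = 2.0663.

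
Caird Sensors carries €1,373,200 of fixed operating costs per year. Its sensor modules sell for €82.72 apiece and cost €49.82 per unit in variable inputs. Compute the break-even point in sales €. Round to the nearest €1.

€3,452,617

Contribution margin per unit = €82.72 − €49.82 = €32.90, a CM ratio of €32.90 ÷ €82.72 = 0.3977.
Break-even revenue = fixed costs × price ÷ CM = €1,373,200 × €82.72 ÷ €32.90 = €3,452,617.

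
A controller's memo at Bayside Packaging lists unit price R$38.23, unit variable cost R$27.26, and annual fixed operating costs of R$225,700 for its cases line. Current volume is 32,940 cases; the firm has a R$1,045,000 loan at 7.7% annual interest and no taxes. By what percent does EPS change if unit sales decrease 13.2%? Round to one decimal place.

-86.4%

At 32,940 units, contribution = 32,940 × R$10.97 = R$361,351.80.
EBIT = R$361,351.80 − R$225,700 = R$135,651.80.
Interest = R$80,465.00, so EBIT − I = R$55,186.80.
Degree of combined leverage = contribution ÷ (EBIT − I) = R$361,351.80 ÷ R$55,186.80 = 6.5478.
%ΔEPS = DCL × %ΔSales = 6.5478 × -13.2% = -86.4%.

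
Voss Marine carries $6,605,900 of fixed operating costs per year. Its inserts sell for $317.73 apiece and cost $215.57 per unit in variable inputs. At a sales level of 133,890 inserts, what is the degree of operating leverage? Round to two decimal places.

1.93

Contribution at this volume is 133,890 × $102.16 = $13,678,202.40.
Subtracting fixed costs: EBIT = $13,678,202.40 − $6,605,900 = $7,072,302.40.
So DOL = total CM / EBIT = $13,678,202.40 / $7,072,302.40 = 1.9341.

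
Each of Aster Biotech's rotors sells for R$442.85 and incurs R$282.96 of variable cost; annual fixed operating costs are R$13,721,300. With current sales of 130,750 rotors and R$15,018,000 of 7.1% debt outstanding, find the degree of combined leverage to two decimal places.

Contribution at this volume is 130,750 × R$159.89 = R$20,905,617.50.
Subtracting fixed costs: EBIT = R$20,905,617.50 − R$13,721,300 = R$7,184,317.50. Interest = R$1,066,278.00.
DOL = R$20,905,617.50 ÷ R$7,184,317.50 = 2.9099; DFL = R$7,184,317.50 ÷ R$6,118,039.50 = 1.1743.
Combined leverage = 2.9099 × 1.1743 = 3.4171.

3.42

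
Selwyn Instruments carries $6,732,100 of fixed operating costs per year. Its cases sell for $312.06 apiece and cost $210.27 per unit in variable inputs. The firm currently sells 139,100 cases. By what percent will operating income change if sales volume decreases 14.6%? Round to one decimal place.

Contribution at this volume is 139,100 × $101.79 = $14,158,989.00.
EBIT = $14,158,989.00 − $6,732,100 = $7,426,889.00.
Degree of operating leverage = $14,158,989.00 / $7,426,889.00 = 1.9064.
So EBIT moves 1.9064 × (-14.6%) = -27.8%.

-27.8%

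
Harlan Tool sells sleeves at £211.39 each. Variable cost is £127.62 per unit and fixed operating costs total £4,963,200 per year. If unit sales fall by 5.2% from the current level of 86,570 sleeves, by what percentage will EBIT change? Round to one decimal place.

Total contribution margin = 86,570 × £83.77 = £7,251,968.90.
Operating income = contribution − fixed costs = £7,251,968.90 − £4,963,200 = £2,288,768.90.
So DOL = total CM / EBIT = £7,251,968.90 / £2,288,768.90 = 3.1685.
Operating income changes by 3.1685 × -5.2% = -16.5%.

-16.5%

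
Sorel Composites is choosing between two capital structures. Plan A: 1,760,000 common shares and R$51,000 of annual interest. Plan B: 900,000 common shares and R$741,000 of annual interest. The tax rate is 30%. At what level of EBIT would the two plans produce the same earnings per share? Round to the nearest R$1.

R$1,463,093

Set EPS_A = EPS_B: (EBIT − R$51,000)(1 − 0.30) ÷ 1,760,000 = (EBIT − R$741,000)(1 − 0.30) ÷ 900,000.
Cancelling (1 − t) and cross-multiplying: 900,000·(EBIT − 51,000) = 1,760,000·(EBIT − 741,000).
Solving, EBIT = (741,000·1,760,000 − 51,000·900,000) / (1,760,000 − 900,000) = 1,258,260,000,000 / 860,000 = 1,463,093.02.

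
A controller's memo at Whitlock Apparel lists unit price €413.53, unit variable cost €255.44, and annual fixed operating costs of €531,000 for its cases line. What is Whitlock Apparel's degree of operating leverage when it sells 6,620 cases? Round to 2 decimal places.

2.03

At 6,620 units, contribution = 6,620 × €158.09 = €1,046,555.80.
EBIT = €1,046,555.80 − €531,000 = €515,555.80.
Degree of operating leverage = €1,046,555.80 / €515,555.80 = 2.0300.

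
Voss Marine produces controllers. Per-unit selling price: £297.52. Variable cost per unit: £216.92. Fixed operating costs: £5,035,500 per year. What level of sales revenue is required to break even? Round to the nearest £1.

Contribution margin per unit = £297.52 − £216.92 = £80.60, a CM ratio of £80.60 ÷ £297.52 = 0.2709.
Break-even revenue = fixed costs × price ÷ CM = £5,035,500 × £297.52 ÷ £80.60 = £18,587,617.

£18,587,617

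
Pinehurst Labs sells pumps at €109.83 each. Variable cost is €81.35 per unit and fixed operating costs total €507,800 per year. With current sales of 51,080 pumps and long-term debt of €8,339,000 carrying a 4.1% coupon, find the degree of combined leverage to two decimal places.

Contribution at this volume is 51,080 × €28.48 = €1,454,758.40.
EBIT = €1,454,758.40 − €507,800 = €946,958.40. Interest = €341,899.00, so EBIT − I = €605,059.40.
DCL = contribution ÷ (EBIT − I) = €1,454,758.40 ÷ €605,059.40 = 2.4043.

2.40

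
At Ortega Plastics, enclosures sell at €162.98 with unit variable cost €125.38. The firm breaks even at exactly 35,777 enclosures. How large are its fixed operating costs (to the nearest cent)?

€1,345,215.20

Each unit contributes €162.98 − €125.38 = €37.60.
Fixed costs = break-even units × CM = 35,777 × €37.60 = €1,345,215.20.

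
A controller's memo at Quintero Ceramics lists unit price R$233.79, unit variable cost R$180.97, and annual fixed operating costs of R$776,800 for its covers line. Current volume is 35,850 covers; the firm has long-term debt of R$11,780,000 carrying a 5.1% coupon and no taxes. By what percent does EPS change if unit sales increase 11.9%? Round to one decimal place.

Contribution at this volume is 35,850 × R$52.82 = R$1,893,597.00.
Subtracting fixed costs: EBIT = R$1,893,597.00 − R$776,800 = R$1,116,797.00.
After interest of R$600,780.00, pre-tax earnings = R$516,017.00.
DCL = total CM / (EBIT − I) = R$1,893,597.00 / R$516,017.00 = 3.6696.
EPS therefore changes by 3.6696 × (+11.9%) = +43.7%.

+43.7%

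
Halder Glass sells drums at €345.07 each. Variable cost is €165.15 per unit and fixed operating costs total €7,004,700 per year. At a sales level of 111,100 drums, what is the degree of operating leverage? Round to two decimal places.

At 111,100 units, contribution = 111,100 × €179.92 = €19,989,112.00.
Subtracting fixed costs: EBIT = €19,989,112.00 − €7,004,700 = €12,984,412.00.
DOL = contribution ÷ EBIT = €19,989,112.00 ÷ €12,984,412.00 = 1.5395.

1.54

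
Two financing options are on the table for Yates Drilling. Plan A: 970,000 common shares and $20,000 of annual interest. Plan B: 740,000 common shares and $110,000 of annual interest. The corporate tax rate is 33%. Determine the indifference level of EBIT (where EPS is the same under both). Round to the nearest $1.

$399,565

At indifference, (EBIT − 20,000)(1 − t)/970,000 = (EBIT − 110,000)(1 − t)/740,000.
The (1 − t) factor cancels: (EBIT − 20,000) × 740,000 = (EBIT − 110,000) × 970,000.
EBIT × (970,000 − 740,000) = 110,000 × 970,000 − 20,000 × 740,000 = 91,900,000,000, so EBIT = 91,900,000,000 ÷ 230,000 = 399,565.22.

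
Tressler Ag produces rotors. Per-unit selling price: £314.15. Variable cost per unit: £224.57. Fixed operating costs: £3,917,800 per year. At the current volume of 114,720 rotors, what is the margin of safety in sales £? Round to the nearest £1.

£22,299,872

Contribution margin per unit = £314.15 − £224.57 = £89.58. Break-even units = £3,917,800 ÷ £89.58 = 43,735.21; break-even revenue = 43,735.21 × £314.15 = £13,739,415.83.
Current sales = 114,720 × £314.15 = £36,039,288.00.
Margin of safety = £36,039,288.00 − £13,739,415.83 = £22,299,872.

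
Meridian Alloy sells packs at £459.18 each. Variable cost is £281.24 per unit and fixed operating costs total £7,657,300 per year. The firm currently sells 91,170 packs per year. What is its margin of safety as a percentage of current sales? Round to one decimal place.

52.8%

Unit CM = price − variable cost = £459.18 − £281.24 = £177.94. Break-even units = £7,657,300 ÷ £177.94 = 43,033.04; break-even revenue = 43,033.04 × £459.18 = £19,759,913.53.
Current sales = 91,170 × £459.18 = £41,863,440.60.
Margin of safety = (£41,863,440.60 − £19,759,913.53) ÷ £41,863,440.60 = 52.8%.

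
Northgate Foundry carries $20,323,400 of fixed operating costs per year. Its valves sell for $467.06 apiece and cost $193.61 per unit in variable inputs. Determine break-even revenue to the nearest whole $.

$34,712,917

CM per unit = $467.06 − $193.61 = $273.45; CM ratio = $273.45 / $467.06 = 0.5855.
Break-even revenue = fixed costs × price ÷ CM = $20,323,400 × $467.06 ÷ $273.45 = $34,712,917.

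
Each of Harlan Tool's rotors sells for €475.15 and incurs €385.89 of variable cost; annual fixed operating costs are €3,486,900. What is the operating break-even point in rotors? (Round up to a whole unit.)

Each unit contributes €475.15 − €385.89 = €89.26.
Units to break even: €3,486,900 ÷ €89.26 = 39,064.53, rounded up to 39,065.

39,065 rotors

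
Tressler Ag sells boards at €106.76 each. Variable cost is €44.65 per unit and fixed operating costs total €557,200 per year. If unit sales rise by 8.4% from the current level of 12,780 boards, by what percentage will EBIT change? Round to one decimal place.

+28.2%

Total contribution margin = 12,780 × €62.11 = €793,765.80.
Operating income = contribution − fixed costs = €793,765.80 − €557,200 = €236,565.80.
DOL = contribution ÷ EBIT = €793,765.80 ÷ €236,565.80 = 3.3554.
%ΔEBIT = DOL × %ΔSales = 3.3554 × +8.4% = +28.2%.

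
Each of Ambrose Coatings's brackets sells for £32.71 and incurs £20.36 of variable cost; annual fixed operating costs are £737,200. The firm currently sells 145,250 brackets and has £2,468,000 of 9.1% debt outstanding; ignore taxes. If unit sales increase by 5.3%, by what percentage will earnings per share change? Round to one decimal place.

At 145,250 units, contribution = 145,250 × £12.35 = £1,793,837.50.
Subtracting fixed costs: EBIT = £1,793,837.50 − £737,200 = £1,056,637.50.
After interest of £224,588.00, pre-tax earnings = £832,049.50.
DCL = total CM / (EBIT − I) = £1,793,837.50 / £832,049.50 = 2.1559.
EPS therefore changes by 2.1559 × (+5.3%) = +11.4%.

+11.4%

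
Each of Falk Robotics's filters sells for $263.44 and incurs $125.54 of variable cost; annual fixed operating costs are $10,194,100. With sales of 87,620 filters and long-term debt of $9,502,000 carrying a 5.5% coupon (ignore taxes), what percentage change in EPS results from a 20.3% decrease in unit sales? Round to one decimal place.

Total contribution margin = 87,620 × $137.90 = $12,082,798.00.
Operating income = contribution − fixed costs = $12,082,798.00 − $10,194,100 = $1,888,698.00.
After interest of $522,610.00, pre-tax earnings = $1,366,088.00.
Degree of combined leverage = contribution ÷ (EBIT − I) = $12,082,798.00 ÷ $1,366,088.00 = 8.8448.
EPS therefore changes by 8.8448 × (-20.3%) = -179.5%.

-179.5%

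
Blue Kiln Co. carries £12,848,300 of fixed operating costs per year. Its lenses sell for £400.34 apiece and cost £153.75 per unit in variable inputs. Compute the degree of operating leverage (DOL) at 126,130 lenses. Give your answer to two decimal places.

Contribution at this volume is 126,130 × £246.59 = £31,102,396.70.
Subtracting fixed costs: EBIT = £31,102,396.70 − £12,848,300 = £18,254,096.70.
So DOL = total CM / EBIT = £31,102,396.70 / £18,254,096.70 = 1.7039.

1.70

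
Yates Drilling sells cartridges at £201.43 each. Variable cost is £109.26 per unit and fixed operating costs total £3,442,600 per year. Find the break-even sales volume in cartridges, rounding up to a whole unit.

37,351 cartridges

Each unit contributes £201.43 − £109.26 = £92.17.
Break-even volume = fixed costs ÷ CM per unit = £3,442,600 ÷ £92.17 = 37,350.55, so 37,351 cartridges.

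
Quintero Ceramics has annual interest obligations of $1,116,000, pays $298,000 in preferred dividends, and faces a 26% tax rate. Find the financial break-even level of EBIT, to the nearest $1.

$1,518,703

Grossing the preferred dividend up to pre-tax terms: $298,000 / (1 − 0.26) = $402,702.70.
EPS = 0 when EBIT covers interest plus the pre-tax preferred burden: $1,116,000 + $402,702.70 = $1,518,702.70.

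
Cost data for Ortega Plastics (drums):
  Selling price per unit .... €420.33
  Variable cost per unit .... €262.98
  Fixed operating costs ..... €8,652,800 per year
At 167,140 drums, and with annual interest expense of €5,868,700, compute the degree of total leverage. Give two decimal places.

Total contribution margin = 167,140 × €157.35 = €26,299,479.00.
Subtracting fixed costs: EBIT = €26,299,479.00 − €8,652,800 = €17,646,679.00. Interest = €5,868,700.00, so EBIT − I = €11,777,979.00.
DCL = contribution ÷ (EBIT − I) = €26,299,479.00 ÷ €11,777,979.00 = 2.2329.

2.23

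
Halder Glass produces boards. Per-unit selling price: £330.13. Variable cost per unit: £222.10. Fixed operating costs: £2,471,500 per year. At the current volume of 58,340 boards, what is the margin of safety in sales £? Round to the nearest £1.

Unit CM = price − variable cost = £330.13 − £222.10 = £108.03. Break-even units = £2,471,500 ÷ £108.03 = 22,877.90; break-even revenue = 22,877.90 × £330.13 = £7,552,682.54.
Actual sales revenue = 58,340 × £330.13 = £19,259,784.20.
Margin of safety = £19,259,784.20 − £7,552,682.54 = £11,707,102.

£11,707,102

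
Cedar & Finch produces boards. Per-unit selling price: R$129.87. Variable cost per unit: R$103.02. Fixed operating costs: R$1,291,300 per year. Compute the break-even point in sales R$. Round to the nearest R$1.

Contribution margin per unit = R$129.87 − R$103.02 = R$26.85, a CM ratio of R$26.85 ÷ R$129.87 = 0.2067.
Break-even sales = FC ÷ CM ratio = R$1,291,300 × R$129.87 / R$26.85 = R$6,245,852.

R$6,245,852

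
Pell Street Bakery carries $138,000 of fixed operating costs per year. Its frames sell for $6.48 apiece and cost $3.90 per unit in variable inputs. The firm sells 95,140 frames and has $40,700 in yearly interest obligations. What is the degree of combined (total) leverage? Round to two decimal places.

3.68

Total contribution margin = 95,140 × $2.58 = $245,461.20.
Subtracting fixed costs: EBIT = $245,461.20 − $138,000 = $107,461.20. Interest = $40,700.00.
DOL = $245,461.20 ÷ $107,461.20 = 2.2842; DFL = $107,461.20 ÷ $66,761.20 = 1.6096.
DCL = DOL × DFL = 2.2842 × 1.6096 = 3.6766.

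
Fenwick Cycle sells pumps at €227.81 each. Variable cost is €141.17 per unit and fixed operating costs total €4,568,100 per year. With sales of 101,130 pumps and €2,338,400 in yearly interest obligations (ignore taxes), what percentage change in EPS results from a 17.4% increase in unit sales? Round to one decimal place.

+82.2%

At 101,130 units, contribution = 101,130 × €86.64 = €8,761,903.20.
Subtracting fixed costs: EBIT = €8,761,903.20 − €4,568,100 = €4,193,803.20.
After interest of €2,338,400.00, pre-tax earnings = €1,855,403.20.
DCL = total CM / (EBIT − I) = €8,761,903.20 / €1,855,403.20 = 4.7224.
%ΔEPS = DCL × %ΔSales = 4.7224 × +17.4% = +82.2%.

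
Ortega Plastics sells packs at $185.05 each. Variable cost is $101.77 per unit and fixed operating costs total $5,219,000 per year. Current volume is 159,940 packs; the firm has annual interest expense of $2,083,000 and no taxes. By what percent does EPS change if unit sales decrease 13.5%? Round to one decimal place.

-29.9%

Total contribution margin = 159,940 × $83.28 = $13,319,803.20.
EBIT = $13,319,803.20 − $5,219,000 = $8,100,803.20.
Interest = $2,083,000.00, so EBIT − I = $6,017,803.20.
DCL = total CM / (EBIT − I) = $13,319,803.20 / $6,017,803.20 = 2.2134.
EPS therefore changes by 2.2134 × (-13.5%) = -29.9%.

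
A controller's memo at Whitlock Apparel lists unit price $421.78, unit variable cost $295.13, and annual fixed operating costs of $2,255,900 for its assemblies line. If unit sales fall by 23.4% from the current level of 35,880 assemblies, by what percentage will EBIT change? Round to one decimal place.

At 35,880 units, contribution = 35,880 × $126.65 = $4,544,202.00.
Operating income = contribution − fixed costs = $4,544,202.00 − $2,255,900 = $2,288,302.00.
Degree of operating leverage = $4,544,202.00 / $2,288,302.00 = 1.9858.
Operating income changes by 1.9858 × -23.4% = -46.5%.

-46.5%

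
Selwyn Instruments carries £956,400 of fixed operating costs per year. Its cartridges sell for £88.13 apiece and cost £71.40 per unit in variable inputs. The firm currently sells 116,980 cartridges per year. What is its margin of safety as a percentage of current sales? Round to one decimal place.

51.1%

Contribution margin per unit = £88.13 − £71.40 = £16.73. Break-even units = £956,400 ÷ £16.73 = 57,166.77; break-even revenue = 57,166.77 × £88.13 = £5,038,107.11.
Actual sales revenue = 116,980 × £88.13 = £10,309,447.40.
Margin of safety = (£10,309,447.40 − £5,038,107.11) ÷ £10,309,447.40 = 51.1%.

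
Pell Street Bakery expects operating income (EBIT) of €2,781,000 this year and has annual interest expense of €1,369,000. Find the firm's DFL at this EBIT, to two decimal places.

1.97

Annual interest charges come to €1,369,000.00.
Degree of financial leverage = EBIT / (EBIT − interest) = €2,781,000 / €1,412,000.00 = 1.9695.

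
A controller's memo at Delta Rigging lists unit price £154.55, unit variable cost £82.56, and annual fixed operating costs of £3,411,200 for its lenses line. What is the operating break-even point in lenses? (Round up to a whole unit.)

47,385 lenses

Each unit contributes £154.55 − £82.56 = £71.99.
Break-even volume = fixed costs ÷ CM per unit = £3,411,200 ÷ £71.99 = 47,384.36, so 47,385 lenses.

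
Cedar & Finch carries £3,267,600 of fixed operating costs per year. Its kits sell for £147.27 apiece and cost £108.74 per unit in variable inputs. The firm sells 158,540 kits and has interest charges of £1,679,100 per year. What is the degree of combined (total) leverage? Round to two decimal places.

5.26

At 158,540 units, contribution = 158,540 × £38.53 = £6,108,546.20.
EBIT = £6,108,546.20 − £3,267,600 = £2,840,946.20. Interest = £1,679,100.00.
DOL = £6,108,546.20 ÷ £2,840,946.20 = 2.1502; DFL = £2,840,946.20 ÷ £1,161,846.20 = 2.4452.
Combined leverage = 2.1502 × 2.4452 = 5.2577.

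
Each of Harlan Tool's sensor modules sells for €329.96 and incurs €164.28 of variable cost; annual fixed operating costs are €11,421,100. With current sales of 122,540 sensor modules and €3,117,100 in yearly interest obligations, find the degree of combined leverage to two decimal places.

Total contribution margin = 122,540 × €165.68 = €20,302,427.20.
Operating income = contribution − fixed costs = €20,302,427.20 − €11,421,100 = €8,881,327.20. Interest = €3,117,100.00, so EBIT − I = €5,764,227.20.
Degree of total leverage = total CM / (EBIT − interest) = €20,302,427.20 / €5,764,227.20 = 3.5221.

3.52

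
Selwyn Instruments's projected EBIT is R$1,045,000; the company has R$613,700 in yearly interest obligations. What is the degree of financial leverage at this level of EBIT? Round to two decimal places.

Annual interest charges come to R$613,700.00.
Degree of financial leverage = EBIT / (EBIT − interest) = R$1,045,000 / R$431,300.00 = 2.4229.

2.42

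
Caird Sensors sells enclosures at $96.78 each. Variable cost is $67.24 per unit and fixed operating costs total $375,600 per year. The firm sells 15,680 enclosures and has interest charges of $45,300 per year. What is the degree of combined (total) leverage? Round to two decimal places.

10.95

Total contribution margin = 15,680 × $29.54 = $463,187.20.
Subtracting fixed costs: EBIT = $463,187.20 − $375,600 = $87,587.20. Interest = $45,300.00.
DOL = $463,187.20 ÷ $87,587.20 = 5.2883; DFL = $87,587.20 ÷ $42,287.20 = 2.0712.
Combined leverage = 5.2883 × 2.0712 = 10.9531.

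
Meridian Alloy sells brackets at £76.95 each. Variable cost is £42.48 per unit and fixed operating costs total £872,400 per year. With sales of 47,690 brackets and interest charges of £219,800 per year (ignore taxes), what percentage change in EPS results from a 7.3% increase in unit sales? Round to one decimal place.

+21.8%

Total contribution margin = 47,690 × £34.47 = £1,643,874.30.
Operating income = contribution − fixed costs = £1,643,874.30 − £872,400 = £771,474.30.
After interest of £219,800.00, pre-tax earnings = £551,674.30.
DCL = total CM / (EBIT − I) = £1,643,874.30 / £551,674.30 = 2.9798.
EPS therefore changes by 2.9798 × (+7.3%) = +21.8%.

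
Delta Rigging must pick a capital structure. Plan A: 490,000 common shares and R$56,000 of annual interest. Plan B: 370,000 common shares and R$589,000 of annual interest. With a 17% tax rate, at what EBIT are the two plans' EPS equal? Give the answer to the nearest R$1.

At indifference, (EBIT − 56,000)(1 − t)/490,000 = (EBIT − 589,000)(1 − t)/370,000.
Cancelling (1 − t) and cross-multiplying: 370,000·(EBIT − 56,000) = 490,000·(EBIT − 589,000).
Solving, EBIT = (589,000·490,000 − 56,000·370,000) / (490,000 − 370,000) = 267,890,000,000 / 120,000 = 2,232,416.67.

R$2,232,417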